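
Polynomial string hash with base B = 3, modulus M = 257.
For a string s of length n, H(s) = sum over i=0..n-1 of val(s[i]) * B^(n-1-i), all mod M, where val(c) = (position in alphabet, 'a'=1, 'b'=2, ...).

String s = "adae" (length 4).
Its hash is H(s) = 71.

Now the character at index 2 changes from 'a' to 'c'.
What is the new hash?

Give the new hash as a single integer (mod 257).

Answer: 77

Derivation:
val('a') = 1, val('c') = 3
Position k = 2, exponent = n-1-k = 1
B^1 mod M = 3^1 mod 257 = 3
Delta = (3 - 1) * 3 mod 257 = 6
New hash = (71 + 6) mod 257 = 77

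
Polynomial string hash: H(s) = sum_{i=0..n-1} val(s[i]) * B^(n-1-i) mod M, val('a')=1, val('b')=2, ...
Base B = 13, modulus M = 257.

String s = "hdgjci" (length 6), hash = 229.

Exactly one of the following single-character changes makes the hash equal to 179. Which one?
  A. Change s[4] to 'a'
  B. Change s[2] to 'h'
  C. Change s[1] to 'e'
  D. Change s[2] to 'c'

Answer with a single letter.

Answer: D

Derivation:
Option A: s[4]='c'->'a', delta=(1-3)*13^1 mod 257 = 231, hash=229+231 mod 257 = 203
Option B: s[2]='g'->'h', delta=(8-7)*13^3 mod 257 = 141, hash=229+141 mod 257 = 113
Option C: s[1]='d'->'e', delta=(5-4)*13^4 mod 257 = 34, hash=229+34 mod 257 = 6
Option D: s[2]='g'->'c', delta=(3-7)*13^3 mod 257 = 207, hash=229+207 mod 257 = 179 <-- target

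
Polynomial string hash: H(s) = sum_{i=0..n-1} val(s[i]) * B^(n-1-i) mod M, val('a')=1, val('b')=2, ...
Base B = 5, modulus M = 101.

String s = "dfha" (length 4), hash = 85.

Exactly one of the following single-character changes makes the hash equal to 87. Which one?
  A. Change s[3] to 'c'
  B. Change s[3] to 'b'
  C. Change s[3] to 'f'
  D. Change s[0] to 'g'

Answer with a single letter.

Option A: s[3]='a'->'c', delta=(3-1)*5^0 mod 101 = 2, hash=85+2 mod 101 = 87 <-- target
Option B: s[3]='a'->'b', delta=(2-1)*5^0 mod 101 = 1, hash=85+1 mod 101 = 86
Option C: s[3]='a'->'f', delta=(6-1)*5^0 mod 101 = 5, hash=85+5 mod 101 = 90
Option D: s[0]='d'->'g', delta=(7-4)*5^3 mod 101 = 72, hash=85+72 mod 101 = 56

Answer: A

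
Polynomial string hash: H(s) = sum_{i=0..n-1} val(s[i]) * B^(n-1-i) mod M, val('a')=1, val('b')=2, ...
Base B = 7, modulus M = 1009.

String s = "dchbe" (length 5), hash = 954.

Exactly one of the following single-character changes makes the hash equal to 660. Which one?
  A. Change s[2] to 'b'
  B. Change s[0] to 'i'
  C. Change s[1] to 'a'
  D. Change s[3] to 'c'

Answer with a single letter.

Answer: A

Derivation:
Option A: s[2]='h'->'b', delta=(2-8)*7^2 mod 1009 = 715, hash=954+715 mod 1009 = 660 <-- target
Option B: s[0]='d'->'i', delta=(9-4)*7^4 mod 1009 = 906, hash=954+906 mod 1009 = 851
Option C: s[1]='c'->'a', delta=(1-3)*7^3 mod 1009 = 323, hash=954+323 mod 1009 = 268
Option D: s[3]='b'->'c', delta=(3-2)*7^1 mod 1009 = 7, hash=954+7 mod 1009 = 961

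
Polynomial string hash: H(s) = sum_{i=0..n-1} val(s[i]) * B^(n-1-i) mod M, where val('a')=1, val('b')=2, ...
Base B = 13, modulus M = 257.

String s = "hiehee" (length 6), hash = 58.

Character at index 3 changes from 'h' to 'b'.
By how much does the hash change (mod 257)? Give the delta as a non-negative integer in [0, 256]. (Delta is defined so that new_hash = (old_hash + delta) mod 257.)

Answer: 14

Derivation:
Delta formula: (val(new) - val(old)) * B^(n-1-k) mod M
  val('b') - val('h') = 2 - 8 = -6
  B^(n-1-k) = 13^2 mod 257 = 169
  Delta = -6 * 169 mod 257 = 14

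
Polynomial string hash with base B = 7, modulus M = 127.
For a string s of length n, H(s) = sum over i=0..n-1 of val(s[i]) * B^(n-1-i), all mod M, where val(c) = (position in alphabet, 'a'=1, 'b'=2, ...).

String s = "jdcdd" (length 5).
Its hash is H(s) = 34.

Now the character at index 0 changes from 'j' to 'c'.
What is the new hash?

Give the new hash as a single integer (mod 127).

val('j') = 10, val('c') = 3
Position k = 0, exponent = n-1-k = 4
B^4 mod M = 7^4 mod 127 = 115
Delta = (3 - 10) * 115 mod 127 = 84
New hash = (34 + 84) mod 127 = 118

Answer: 118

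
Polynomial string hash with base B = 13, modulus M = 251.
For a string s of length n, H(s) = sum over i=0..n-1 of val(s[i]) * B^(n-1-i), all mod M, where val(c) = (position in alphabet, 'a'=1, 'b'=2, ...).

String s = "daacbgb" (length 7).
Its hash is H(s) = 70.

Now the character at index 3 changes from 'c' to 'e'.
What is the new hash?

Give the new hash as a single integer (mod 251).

Answer: 197

Derivation:
val('c') = 3, val('e') = 5
Position k = 3, exponent = n-1-k = 3
B^3 mod M = 13^3 mod 251 = 189
Delta = (5 - 3) * 189 mod 251 = 127
New hash = (70 + 127) mod 251 = 197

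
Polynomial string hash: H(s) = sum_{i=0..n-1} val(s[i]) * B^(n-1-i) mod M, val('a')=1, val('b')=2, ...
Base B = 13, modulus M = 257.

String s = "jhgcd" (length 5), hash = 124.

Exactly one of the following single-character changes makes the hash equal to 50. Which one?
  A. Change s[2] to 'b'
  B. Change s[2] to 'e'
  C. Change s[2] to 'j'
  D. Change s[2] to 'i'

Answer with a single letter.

Answer: A

Derivation:
Option A: s[2]='g'->'b', delta=(2-7)*13^2 mod 257 = 183, hash=124+183 mod 257 = 50 <-- target
Option B: s[2]='g'->'e', delta=(5-7)*13^2 mod 257 = 176, hash=124+176 mod 257 = 43
Option C: s[2]='g'->'j', delta=(10-7)*13^2 mod 257 = 250, hash=124+250 mod 257 = 117
Option D: s[2]='g'->'i', delta=(9-7)*13^2 mod 257 = 81, hash=124+81 mod 257 = 205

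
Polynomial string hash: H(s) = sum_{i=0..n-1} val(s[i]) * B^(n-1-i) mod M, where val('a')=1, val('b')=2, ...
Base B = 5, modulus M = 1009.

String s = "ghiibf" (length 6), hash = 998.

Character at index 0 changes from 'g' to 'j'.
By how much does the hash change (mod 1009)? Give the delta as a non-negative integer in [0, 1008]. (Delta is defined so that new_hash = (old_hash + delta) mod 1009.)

Delta formula: (val(new) - val(old)) * B^(n-1-k) mod M
  val('j') - val('g') = 10 - 7 = 3
  B^(n-1-k) = 5^5 mod 1009 = 98
  Delta = 3 * 98 mod 1009 = 294

Answer: 294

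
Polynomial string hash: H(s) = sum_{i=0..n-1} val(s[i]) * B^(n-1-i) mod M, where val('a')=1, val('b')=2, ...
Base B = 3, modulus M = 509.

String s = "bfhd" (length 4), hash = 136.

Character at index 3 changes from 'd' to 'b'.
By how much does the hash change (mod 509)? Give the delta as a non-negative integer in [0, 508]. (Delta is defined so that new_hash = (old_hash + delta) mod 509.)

Delta formula: (val(new) - val(old)) * B^(n-1-k) mod M
  val('b') - val('d') = 2 - 4 = -2
  B^(n-1-k) = 3^0 mod 509 = 1
  Delta = -2 * 1 mod 509 = 507

Answer: 507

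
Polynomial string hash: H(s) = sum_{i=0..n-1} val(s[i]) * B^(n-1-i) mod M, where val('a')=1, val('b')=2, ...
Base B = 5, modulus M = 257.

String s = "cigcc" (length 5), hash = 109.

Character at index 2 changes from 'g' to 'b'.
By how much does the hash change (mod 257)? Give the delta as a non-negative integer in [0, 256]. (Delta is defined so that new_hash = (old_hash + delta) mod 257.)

Answer: 132

Derivation:
Delta formula: (val(new) - val(old)) * B^(n-1-k) mod M
  val('b') - val('g') = 2 - 7 = -5
  B^(n-1-k) = 5^2 mod 257 = 25
  Delta = -5 * 25 mod 257 = 132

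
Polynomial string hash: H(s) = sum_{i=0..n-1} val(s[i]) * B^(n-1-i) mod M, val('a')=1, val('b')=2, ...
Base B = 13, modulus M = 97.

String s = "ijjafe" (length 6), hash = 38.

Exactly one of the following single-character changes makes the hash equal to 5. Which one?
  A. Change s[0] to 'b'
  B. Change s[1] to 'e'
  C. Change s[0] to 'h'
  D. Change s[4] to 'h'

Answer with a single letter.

Option A: s[0]='i'->'b', delta=(2-9)*13^5 mod 97 = 64, hash=38+64 mod 97 = 5 <-- target
Option B: s[1]='j'->'e', delta=(5-10)*13^4 mod 97 = 76, hash=38+76 mod 97 = 17
Option C: s[0]='i'->'h', delta=(8-9)*13^5 mod 97 = 23, hash=38+23 mod 97 = 61
Option D: s[4]='f'->'h', delta=(8-6)*13^1 mod 97 = 26, hash=38+26 mod 97 = 64

Answer: A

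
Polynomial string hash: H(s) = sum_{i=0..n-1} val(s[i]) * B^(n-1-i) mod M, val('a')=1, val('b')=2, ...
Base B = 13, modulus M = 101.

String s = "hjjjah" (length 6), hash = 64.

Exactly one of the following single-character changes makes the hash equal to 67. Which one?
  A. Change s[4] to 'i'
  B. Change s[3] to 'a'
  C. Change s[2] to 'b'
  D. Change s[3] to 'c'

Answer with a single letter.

Answer: A

Derivation:
Option A: s[4]='a'->'i', delta=(9-1)*13^1 mod 101 = 3, hash=64+3 mod 101 = 67 <-- target
Option B: s[3]='j'->'a', delta=(1-10)*13^2 mod 101 = 95, hash=64+95 mod 101 = 58
Option C: s[2]='j'->'b', delta=(2-10)*13^3 mod 101 = 99, hash=64+99 mod 101 = 62
Option D: s[3]='j'->'c', delta=(3-10)*13^2 mod 101 = 29, hash=64+29 mod 101 = 93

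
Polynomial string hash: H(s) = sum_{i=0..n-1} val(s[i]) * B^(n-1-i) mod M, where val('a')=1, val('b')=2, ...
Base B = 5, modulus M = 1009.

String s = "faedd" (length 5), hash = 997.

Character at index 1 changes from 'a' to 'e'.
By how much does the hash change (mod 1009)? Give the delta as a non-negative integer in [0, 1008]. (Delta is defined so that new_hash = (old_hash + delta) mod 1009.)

Delta formula: (val(new) - val(old)) * B^(n-1-k) mod M
  val('e') - val('a') = 5 - 1 = 4
  B^(n-1-k) = 5^3 mod 1009 = 125
  Delta = 4 * 125 mod 1009 = 500

Answer: 500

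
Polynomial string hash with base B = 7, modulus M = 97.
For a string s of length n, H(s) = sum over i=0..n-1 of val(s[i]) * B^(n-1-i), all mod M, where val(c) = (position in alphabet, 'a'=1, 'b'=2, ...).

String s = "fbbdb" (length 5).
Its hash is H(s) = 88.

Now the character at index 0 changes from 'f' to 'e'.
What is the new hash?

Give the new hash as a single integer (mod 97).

val('f') = 6, val('e') = 5
Position k = 0, exponent = n-1-k = 4
B^4 mod M = 7^4 mod 97 = 73
Delta = (5 - 6) * 73 mod 97 = 24
New hash = (88 + 24) mod 97 = 15

Answer: 15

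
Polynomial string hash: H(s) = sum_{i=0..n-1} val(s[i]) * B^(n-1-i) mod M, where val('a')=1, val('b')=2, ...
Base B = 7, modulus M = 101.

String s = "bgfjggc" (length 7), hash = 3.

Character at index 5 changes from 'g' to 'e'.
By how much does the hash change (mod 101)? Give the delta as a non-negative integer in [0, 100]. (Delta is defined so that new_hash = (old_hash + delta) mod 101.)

Delta formula: (val(new) - val(old)) * B^(n-1-k) mod M
  val('e') - val('g') = 5 - 7 = -2
  B^(n-1-k) = 7^1 mod 101 = 7
  Delta = -2 * 7 mod 101 = 87

Answer: 87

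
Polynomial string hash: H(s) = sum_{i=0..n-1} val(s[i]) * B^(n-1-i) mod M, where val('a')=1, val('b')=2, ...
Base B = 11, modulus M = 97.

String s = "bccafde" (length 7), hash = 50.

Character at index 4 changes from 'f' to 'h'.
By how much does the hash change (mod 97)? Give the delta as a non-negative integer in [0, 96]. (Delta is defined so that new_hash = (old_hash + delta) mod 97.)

Answer: 48

Derivation:
Delta formula: (val(new) - val(old)) * B^(n-1-k) mod M
  val('h') - val('f') = 8 - 6 = 2
  B^(n-1-k) = 11^2 mod 97 = 24
  Delta = 2 * 24 mod 97 = 48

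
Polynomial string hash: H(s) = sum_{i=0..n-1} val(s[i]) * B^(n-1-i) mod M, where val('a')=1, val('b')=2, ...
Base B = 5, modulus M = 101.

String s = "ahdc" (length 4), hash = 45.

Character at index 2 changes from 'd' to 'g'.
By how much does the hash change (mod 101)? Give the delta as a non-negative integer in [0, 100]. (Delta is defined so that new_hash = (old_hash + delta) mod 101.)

Answer: 15

Derivation:
Delta formula: (val(new) - val(old)) * B^(n-1-k) mod M
  val('g') - val('d') = 7 - 4 = 3
  B^(n-1-k) = 5^1 mod 101 = 5
  Delta = 3 * 5 mod 101 = 15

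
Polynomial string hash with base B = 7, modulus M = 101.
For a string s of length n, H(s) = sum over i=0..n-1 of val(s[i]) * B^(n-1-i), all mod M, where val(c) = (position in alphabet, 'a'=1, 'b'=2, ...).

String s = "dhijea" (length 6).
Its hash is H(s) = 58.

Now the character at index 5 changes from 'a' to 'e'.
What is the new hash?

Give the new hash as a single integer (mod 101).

Answer: 62

Derivation:
val('a') = 1, val('e') = 5
Position k = 5, exponent = n-1-k = 0
B^0 mod M = 7^0 mod 101 = 1
Delta = (5 - 1) * 1 mod 101 = 4
New hash = (58 + 4) mod 101 = 62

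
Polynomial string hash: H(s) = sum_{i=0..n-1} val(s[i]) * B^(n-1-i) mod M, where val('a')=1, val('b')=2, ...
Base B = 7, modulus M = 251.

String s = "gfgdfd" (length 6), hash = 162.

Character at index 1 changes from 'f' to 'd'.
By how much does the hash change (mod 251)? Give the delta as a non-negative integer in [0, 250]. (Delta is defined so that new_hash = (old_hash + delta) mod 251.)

Answer: 218

Derivation:
Delta formula: (val(new) - val(old)) * B^(n-1-k) mod M
  val('d') - val('f') = 4 - 6 = -2
  B^(n-1-k) = 7^4 mod 251 = 142
  Delta = -2 * 142 mod 251 = 218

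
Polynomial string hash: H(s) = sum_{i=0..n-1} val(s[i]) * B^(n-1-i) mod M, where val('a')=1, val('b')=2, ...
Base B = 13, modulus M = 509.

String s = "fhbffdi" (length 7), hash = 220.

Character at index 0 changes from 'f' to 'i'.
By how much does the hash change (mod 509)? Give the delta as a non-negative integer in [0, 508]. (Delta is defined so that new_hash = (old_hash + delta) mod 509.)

Answer: 395

Derivation:
Delta formula: (val(new) - val(old)) * B^(n-1-k) mod M
  val('i') - val('f') = 9 - 6 = 3
  B^(n-1-k) = 13^6 mod 509 = 471
  Delta = 3 * 471 mod 509 = 395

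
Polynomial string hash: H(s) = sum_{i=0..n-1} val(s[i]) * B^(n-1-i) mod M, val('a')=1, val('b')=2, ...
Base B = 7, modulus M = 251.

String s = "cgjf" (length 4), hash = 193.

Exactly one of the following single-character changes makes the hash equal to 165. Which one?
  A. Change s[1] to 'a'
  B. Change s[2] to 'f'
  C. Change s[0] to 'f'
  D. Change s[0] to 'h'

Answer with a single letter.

Option A: s[1]='g'->'a', delta=(1-7)*7^2 mod 251 = 208, hash=193+208 mod 251 = 150
Option B: s[2]='j'->'f', delta=(6-10)*7^1 mod 251 = 223, hash=193+223 mod 251 = 165 <-- target
Option C: s[0]='c'->'f', delta=(6-3)*7^3 mod 251 = 25, hash=193+25 mod 251 = 218
Option D: s[0]='c'->'h', delta=(8-3)*7^3 mod 251 = 209, hash=193+209 mod 251 = 151

Answer: B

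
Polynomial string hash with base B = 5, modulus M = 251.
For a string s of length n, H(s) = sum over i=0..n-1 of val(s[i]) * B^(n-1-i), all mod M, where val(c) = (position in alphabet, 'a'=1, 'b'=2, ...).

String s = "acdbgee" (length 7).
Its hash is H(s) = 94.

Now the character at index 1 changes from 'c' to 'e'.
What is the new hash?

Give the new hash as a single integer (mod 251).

Answer: 69

Derivation:
val('c') = 3, val('e') = 5
Position k = 1, exponent = n-1-k = 5
B^5 mod M = 5^5 mod 251 = 113
Delta = (5 - 3) * 113 mod 251 = 226
New hash = (94 + 226) mod 251 = 69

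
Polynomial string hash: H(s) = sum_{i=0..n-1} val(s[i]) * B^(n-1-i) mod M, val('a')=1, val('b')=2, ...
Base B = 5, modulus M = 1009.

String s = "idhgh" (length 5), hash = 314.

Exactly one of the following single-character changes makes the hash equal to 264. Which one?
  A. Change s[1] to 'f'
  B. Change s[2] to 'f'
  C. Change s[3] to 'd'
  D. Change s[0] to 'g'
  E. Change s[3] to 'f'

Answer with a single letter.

Option A: s[1]='d'->'f', delta=(6-4)*5^3 mod 1009 = 250, hash=314+250 mod 1009 = 564
Option B: s[2]='h'->'f', delta=(6-8)*5^2 mod 1009 = 959, hash=314+959 mod 1009 = 264 <-- target
Option C: s[3]='g'->'d', delta=(4-7)*5^1 mod 1009 = 994, hash=314+994 mod 1009 = 299
Option D: s[0]='i'->'g', delta=(7-9)*5^4 mod 1009 = 768, hash=314+768 mod 1009 = 73
Option E: s[3]='g'->'f', delta=(6-7)*5^1 mod 1009 = 1004, hash=314+1004 mod 1009 = 309

Answer: B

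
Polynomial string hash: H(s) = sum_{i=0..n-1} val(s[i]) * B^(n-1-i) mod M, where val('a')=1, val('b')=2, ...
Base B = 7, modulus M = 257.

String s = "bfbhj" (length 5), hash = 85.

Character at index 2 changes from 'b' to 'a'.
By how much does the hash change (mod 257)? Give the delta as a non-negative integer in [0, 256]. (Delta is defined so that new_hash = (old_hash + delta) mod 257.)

Delta formula: (val(new) - val(old)) * B^(n-1-k) mod M
  val('a') - val('b') = 1 - 2 = -1
  B^(n-1-k) = 7^2 mod 257 = 49
  Delta = -1 * 49 mod 257 = 208

Answer: 208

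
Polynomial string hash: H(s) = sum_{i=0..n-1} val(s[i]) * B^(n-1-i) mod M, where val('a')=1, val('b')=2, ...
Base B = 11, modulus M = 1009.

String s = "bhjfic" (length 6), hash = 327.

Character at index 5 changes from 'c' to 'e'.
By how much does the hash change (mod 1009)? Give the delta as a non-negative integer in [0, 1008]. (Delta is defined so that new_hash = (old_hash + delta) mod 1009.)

Delta formula: (val(new) - val(old)) * B^(n-1-k) mod M
  val('e') - val('c') = 5 - 3 = 2
  B^(n-1-k) = 11^0 mod 1009 = 1
  Delta = 2 * 1 mod 1009 = 2

Answer: 2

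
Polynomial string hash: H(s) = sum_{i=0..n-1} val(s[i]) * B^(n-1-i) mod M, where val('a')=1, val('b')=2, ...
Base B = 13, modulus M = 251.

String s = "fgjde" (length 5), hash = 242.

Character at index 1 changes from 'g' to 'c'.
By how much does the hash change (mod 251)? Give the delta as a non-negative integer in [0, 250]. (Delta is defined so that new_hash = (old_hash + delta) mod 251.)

Answer: 248

Derivation:
Delta formula: (val(new) - val(old)) * B^(n-1-k) mod M
  val('c') - val('g') = 3 - 7 = -4
  B^(n-1-k) = 13^3 mod 251 = 189
  Delta = -4 * 189 mod 251 = 248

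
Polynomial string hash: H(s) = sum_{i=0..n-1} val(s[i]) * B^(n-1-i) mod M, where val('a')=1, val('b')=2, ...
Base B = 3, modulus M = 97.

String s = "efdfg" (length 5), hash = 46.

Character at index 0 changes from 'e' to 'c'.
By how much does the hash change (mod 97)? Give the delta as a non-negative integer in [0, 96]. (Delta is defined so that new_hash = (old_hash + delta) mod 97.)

Answer: 32

Derivation:
Delta formula: (val(new) - val(old)) * B^(n-1-k) mod M
  val('c') - val('e') = 3 - 5 = -2
  B^(n-1-k) = 3^4 mod 97 = 81
  Delta = -2 * 81 mod 97 = 32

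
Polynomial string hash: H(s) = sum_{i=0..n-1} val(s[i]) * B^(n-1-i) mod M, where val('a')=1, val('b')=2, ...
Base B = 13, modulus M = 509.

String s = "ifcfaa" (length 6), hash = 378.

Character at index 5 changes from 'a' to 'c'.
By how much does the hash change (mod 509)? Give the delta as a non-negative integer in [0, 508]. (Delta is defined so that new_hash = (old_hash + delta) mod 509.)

Delta formula: (val(new) - val(old)) * B^(n-1-k) mod M
  val('c') - val('a') = 3 - 1 = 2
  B^(n-1-k) = 13^0 mod 509 = 1
  Delta = 2 * 1 mod 509 = 2

Answer: 2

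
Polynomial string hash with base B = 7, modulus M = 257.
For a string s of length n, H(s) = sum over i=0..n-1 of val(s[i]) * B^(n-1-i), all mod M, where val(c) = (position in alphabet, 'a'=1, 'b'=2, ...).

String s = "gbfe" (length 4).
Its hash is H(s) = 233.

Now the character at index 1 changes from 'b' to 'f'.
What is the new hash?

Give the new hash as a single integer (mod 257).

Answer: 172

Derivation:
val('b') = 2, val('f') = 6
Position k = 1, exponent = n-1-k = 2
B^2 mod M = 7^2 mod 257 = 49
Delta = (6 - 2) * 49 mod 257 = 196
New hash = (233 + 196) mod 257 = 172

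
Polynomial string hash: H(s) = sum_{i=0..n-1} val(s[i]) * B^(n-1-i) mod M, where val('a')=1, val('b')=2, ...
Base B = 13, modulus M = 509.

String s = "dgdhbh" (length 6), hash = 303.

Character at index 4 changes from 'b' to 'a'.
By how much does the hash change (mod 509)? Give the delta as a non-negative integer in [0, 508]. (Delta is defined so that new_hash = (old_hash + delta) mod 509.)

Delta formula: (val(new) - val(old)) * B^(n-1-k) mod M
  val('a') - val('b') = 1 - 2 = -1
  B^(n-1-k) = 13^1 mod 509 = 13
  Delta = -1 * 13 mod 509 = 496

Answer: 496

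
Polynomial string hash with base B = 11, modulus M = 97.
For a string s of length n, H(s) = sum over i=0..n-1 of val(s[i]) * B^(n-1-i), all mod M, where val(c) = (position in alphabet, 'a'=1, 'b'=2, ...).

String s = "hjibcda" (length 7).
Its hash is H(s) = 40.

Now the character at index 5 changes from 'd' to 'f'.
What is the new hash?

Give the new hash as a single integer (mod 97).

val('d') = 4, val('f') = 6
Position k = 5, exponent = n-1-k = 1
B^1 mod M = 11^1 mod 97 = 11
Delta = (6 - 4) * 11 mod 97 = 22
New hash = (40 + 22) mod 97 = 62

Answer: 62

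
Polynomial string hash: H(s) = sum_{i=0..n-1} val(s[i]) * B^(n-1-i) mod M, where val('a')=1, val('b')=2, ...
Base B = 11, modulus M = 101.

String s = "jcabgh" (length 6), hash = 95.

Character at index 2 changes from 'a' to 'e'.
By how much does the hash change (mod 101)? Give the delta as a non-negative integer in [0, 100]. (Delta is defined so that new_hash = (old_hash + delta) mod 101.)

Answer: 72

Derivation:
Delta formula: (val(new) - val(old)) * B^(n-1-k) mod M
  val('e') - val('a') = 5 - 1 = 4
  B^(n-1-k) = 11^3 mod 101 = 18
  Delta = 4 * 18 mod 101 = 72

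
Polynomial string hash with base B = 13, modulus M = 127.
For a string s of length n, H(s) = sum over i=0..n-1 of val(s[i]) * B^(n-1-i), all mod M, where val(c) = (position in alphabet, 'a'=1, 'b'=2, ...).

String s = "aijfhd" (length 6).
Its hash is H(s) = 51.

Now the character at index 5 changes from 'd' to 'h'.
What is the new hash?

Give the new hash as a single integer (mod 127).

val('d') = 4, val('h') = 8
Position k = 5, exponent = n-1-k = 0
B^0 mod M = 13^0 mod 127 = 1
Delta = (8 - 4) * 1 mod 127 = 4
New hash = (51 + 4) mod 127 = 55

Answer: 55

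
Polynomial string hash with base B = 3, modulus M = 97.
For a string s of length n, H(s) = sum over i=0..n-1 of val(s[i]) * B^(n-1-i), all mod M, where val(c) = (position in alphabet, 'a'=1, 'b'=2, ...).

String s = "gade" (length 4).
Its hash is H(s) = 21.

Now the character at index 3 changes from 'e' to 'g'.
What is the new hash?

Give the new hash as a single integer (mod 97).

Answer: 23

Derivation:
val('e') = 5, val('g') = 7
Position k = 3, exponent = n-1-k = 0
B^0 mod M = 3^0 mod 97 = 1
Delta = (7 - 5) * 1 mod 97 = 2
New hash = (21 + 2) mod 97 = 23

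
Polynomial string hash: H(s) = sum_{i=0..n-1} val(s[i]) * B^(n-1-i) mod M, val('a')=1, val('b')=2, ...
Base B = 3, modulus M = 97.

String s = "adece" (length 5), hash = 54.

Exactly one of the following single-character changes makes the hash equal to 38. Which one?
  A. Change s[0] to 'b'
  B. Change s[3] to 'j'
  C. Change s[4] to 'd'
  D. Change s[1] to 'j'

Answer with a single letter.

Answer: A

Derivation:
Option A: s[0]='a'->'b', delta=(2-1)*3^4 mod 97 = 81, hash=54+81 mod 97 = 38 <-- target
Option B: s[3]='c'->'j', delta=(10-3)*3^1 mod 97 = 21, hash=54+21 mod 97 = 75
Option C: s[4]='e'->'d', delta=(4-5)*3^0 mod 97 = 96, hash=54+96 mod 97 = 53
Option D: s[1]='d'->'j', delta=(10-4)*3^3 mod 97 = 65, hash=54+65 mod 97 = 22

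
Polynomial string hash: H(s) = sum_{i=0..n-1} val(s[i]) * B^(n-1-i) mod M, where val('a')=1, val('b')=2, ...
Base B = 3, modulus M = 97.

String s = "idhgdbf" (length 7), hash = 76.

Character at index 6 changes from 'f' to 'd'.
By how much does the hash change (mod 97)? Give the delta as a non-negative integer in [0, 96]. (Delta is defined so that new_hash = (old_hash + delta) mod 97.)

Delta formula: (val(new) - val(old)) * B^(n-1-k) mod M
  val('d') - val('f') = 4 - 6 = -2
  B^(n-1-k) = 3^0 mod 97 = 1
  Delta = -2 * 1 mod 97 = 95

Answer: 95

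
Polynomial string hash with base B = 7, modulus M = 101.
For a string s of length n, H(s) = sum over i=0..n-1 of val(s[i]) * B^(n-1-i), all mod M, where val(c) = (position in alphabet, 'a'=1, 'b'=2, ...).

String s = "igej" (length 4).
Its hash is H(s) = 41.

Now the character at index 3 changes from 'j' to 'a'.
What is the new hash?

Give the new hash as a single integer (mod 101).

val('j') = 10, val('a') = 1
Position k = 3, exponent = n-1-k = 0
B^0 mod M = 7^0 mod 101 = 1
Delta = (1 - 10) * 1 mod 101 = 92
New hash = (41 + 92) mod 101 = 32

Answer: 32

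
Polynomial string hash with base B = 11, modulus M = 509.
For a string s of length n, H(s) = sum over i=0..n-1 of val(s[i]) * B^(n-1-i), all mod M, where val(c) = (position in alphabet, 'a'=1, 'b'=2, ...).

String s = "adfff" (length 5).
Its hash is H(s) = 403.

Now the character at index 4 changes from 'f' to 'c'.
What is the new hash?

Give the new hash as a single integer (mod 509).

Answer: 400

Derivation:
val('f') = 6, val('c') = 3
Position k = 4, exponent = n-1-k = 0
B^0 mod M = 11^0 mod 509 = 1
Delta = (3 - 6) * 1 mod 509 = 506
New hash = (403 + 506) mod 509 = 400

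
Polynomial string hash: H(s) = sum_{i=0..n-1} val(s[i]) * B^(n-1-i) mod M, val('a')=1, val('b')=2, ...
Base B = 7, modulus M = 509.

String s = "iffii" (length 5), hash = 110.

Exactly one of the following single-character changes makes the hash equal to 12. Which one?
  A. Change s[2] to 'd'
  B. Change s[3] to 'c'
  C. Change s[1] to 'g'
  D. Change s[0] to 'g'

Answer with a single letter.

Option A: s[2]='f'->'d', delta=(4-6)*7^2 mod 509 = 411, hash=110+411 mod 509 = 12 <-- target
Option B: s[3]='i'->'c', delta=(3-9)*7^1 mod 509 = 467, hash=110+467 mod 509 = 68
Option C: s[1]='f'->'g', delta=(7-6)*7^3 mod 509 = 343, hash=110+343 mod 509 = 453
Option D: s[0]='i'->'g', delta=(7-9)*7^4 mod 509 = 288, hash=110+288 mod 509 = 398

Answer: A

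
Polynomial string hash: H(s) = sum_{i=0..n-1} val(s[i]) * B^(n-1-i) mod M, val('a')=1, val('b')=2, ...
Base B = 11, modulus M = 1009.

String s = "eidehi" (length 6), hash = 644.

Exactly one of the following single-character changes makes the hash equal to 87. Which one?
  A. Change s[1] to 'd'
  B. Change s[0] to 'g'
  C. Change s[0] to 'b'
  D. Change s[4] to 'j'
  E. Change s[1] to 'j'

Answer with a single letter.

Option A: s[1]='i'->'d', delta=(4-9)*11^4 mod 1009 = 452, hash=644+452 mod 1009 = 87 <-- target
Option B: s[0]='e'->'g', delta=(7-5)*11^5 mod 1009 = 231, hash=644+231 mod 1009 = 875
Option C: s[0]='e'->'b', delta=(2-5)*11^5 mod 1009 = 158, hash=644+158 mod 1009 = 802
Option D: s[4]='h'->'j', delta=(10-8)*11^1 mod 1009 = 22, hash=644+22 mod 1009 = 666
Option E: s[1]='i'->'j', delta=(10-9)*11^4 mod 1009 = 515, hash=644+515 mod 1009 = 150

Answer: A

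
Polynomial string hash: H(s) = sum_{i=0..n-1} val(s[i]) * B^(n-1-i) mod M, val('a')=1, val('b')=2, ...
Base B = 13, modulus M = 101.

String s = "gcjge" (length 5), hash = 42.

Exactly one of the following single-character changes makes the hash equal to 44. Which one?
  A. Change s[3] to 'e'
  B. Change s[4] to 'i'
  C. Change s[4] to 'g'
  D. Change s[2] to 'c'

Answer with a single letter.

Answer: C

Derivation:
Option A: s[3]='g'->'e', delta=(5-7)*13^1 mod 101 = 75, hash=42+75 mod 101 = 16
Option B: s[4]='e'->'i', delta=(9-5)*13^0 mod 101 = 4, hash=42+4 mod 101 = 46
Option C: s[4]='e'->'g', delta=(7-5)*13^0 mod 101 = 2, hash=42+2 mod 101 = 44 <-- target
Option D: s[2]='j'->'c', delta=(3-10)*13^2 mod 101 = 29, hash=42+29 mod 101 = 71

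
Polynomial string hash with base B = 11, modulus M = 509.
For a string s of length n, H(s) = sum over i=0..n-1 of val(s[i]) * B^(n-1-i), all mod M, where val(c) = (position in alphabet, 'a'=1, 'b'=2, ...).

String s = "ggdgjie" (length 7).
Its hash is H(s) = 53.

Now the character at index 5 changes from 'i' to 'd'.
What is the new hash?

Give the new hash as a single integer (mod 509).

Answer: 507

Derivation:
val('i') = 9, val('d') = 4
Position k = 5, exponent = n-1-k = 1
B^1 mod M = 11^1 mod 509 = 11
Delta = (4 - 9) * 11 mod 509 = 454
New hash = (53 + 454) mod 509 = 507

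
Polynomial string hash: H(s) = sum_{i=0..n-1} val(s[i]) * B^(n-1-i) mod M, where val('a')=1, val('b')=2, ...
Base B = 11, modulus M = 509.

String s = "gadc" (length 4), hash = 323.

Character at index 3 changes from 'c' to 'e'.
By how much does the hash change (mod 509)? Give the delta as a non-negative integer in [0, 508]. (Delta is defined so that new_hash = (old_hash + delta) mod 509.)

Delta formula: (val(new) - val(old)) * B^(n-1-k) mod M
  val('e') - val('c') = 5 - 3 = 2
  B^(n-1-k) = 11^0 mod 509 = 1
  Delta = 2 * 1 mod 509 = 2

Answer: 2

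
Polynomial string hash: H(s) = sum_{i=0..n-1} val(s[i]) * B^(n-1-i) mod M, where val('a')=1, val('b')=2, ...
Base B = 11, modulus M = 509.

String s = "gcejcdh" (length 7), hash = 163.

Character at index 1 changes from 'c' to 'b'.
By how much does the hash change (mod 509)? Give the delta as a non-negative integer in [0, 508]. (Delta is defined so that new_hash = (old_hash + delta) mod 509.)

Answer: 302

Derivation:
Delta formula: (val(new) - val(old)) * B^(n-1-k) mod M
  val('b') - val('c') = 2 - 3 = -1
  B^(n-1-k) = 11^5 mod 509 = 207
  Delta = -1 * 207 mod 509 = 302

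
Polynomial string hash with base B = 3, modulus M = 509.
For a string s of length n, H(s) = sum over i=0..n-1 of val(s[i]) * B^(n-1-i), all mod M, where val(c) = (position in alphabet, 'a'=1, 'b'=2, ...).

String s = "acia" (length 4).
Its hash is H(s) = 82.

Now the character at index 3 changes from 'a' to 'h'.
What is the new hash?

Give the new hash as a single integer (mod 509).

val('a') = 1, val('h') = 8
Position k = 3, exponent = n-1-k = 0
B^0 mod M = 3^0 mod 509 = 1
Delta = (8 - 1) * 1 mod 509 = 7
New hash = (82 + 7) mod 509 = 89

Answer: 89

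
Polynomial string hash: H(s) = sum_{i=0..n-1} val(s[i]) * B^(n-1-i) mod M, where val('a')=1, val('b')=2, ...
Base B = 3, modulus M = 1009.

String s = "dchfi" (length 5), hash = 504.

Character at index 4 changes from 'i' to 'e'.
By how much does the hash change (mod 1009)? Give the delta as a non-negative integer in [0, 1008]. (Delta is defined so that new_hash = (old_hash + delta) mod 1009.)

Delta formula: (val(new) - val(old)) * B^(n-1-k) mod M
  val('e') - val('i') = 5 - 9 = -4
  B^(n-1-k) = 3^0 mod 1009 = 1
  Delta = -4 * 1 mod 1009 = 1005

Answer: 1005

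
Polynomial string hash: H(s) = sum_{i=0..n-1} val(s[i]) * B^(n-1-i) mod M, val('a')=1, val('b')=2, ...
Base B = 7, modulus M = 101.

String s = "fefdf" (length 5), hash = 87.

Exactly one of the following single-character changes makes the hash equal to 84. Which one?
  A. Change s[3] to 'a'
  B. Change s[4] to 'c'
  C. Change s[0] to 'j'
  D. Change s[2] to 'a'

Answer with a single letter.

Option A: s[3]='d'->'a', delta=(1-4)*7^1 mod 101 = 80, hash=87+80 mod 101 = 66
Option B: s[4]='f'->'c', delta=(3-6)*7^0 mod 101 = 98, hash=87+98 mod 101 = 84 <-- target
Option C: s[0]='f'->'j', delta=(10-6)*7^4 mod 101 = 9, hash=87+9 mod 101 = 96
Option D: s[2]='f'->'a', delta=(1-6)*7^2 mod 101 = 58, hash=87+58 mod 101 = 44

Answer: B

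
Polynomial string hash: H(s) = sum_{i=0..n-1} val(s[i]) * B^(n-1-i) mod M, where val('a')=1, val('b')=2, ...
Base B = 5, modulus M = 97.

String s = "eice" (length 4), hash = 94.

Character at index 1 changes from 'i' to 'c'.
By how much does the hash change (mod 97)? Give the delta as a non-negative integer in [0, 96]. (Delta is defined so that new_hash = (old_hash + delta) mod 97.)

Delta formula: (val(new) - val(old)) * B^(n-1-k) mod M
  val('c') - val('i') = 3 - 9 = -6
  B^(n-1-k) = 5^2 mod 97 = 25
  Delta = -6 * 25 mod 97 = 44

Answer: 44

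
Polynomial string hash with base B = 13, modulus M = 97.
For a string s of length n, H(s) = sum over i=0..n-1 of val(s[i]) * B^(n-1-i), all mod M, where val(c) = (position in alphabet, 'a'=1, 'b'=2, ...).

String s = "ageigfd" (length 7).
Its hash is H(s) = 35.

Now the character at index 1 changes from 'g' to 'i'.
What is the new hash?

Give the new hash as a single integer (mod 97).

Answer: 86

Derivation:
val('g') = 7, val('i') = 9
Position k = 1, exponent = n-1-k = 5
B^5 mod M = 13^5 mod 97 = 74
Delta = (9 - 7) * 74 mod 97 = 51
New hash = (35 + 51) mod 97 = 86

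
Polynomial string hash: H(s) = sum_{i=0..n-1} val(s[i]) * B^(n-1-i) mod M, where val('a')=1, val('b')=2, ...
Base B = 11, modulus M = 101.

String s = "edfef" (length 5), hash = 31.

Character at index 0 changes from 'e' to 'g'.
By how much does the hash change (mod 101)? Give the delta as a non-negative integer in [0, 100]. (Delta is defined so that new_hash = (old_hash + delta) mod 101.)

Answer: 93

Derivation:
Delta formula: (val(new) - val(old)) * B^(n-1-k) mod M
  val('g') - val('e') = 7 - 5 = 2
  B^(n-1-k) = 11^4 mod 101 = 97
  Delta = 2 * 97 mod 101 = 93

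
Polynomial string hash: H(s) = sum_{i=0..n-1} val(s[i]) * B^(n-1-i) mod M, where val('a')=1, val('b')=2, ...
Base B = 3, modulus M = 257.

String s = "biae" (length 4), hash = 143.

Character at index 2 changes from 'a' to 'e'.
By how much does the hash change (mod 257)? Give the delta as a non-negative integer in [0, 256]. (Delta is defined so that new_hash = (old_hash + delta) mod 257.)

Delta formula: (val(new) - val(old)) * B^(n-1-k) mod M
  val('e') - val('a') = 5 - 1 = 4
  B^(n-1-k) = 3^1 mod 257 = 3
  Delta = 4 * 3 mod 257 = 12

Answer: 12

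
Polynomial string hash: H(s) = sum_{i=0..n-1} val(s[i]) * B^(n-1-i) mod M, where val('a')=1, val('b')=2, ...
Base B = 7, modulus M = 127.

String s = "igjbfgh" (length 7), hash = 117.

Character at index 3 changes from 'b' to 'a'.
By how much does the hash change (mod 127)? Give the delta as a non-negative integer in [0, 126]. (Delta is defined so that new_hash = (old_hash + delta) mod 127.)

Answer: 38

Derivation:
Delta formula: (val(new) - val(old)) * B^(n-1-k) mod M
  val('a') - val('b') = 1 - 2 = -1
  B^(n-1-k) = 7^3 mod 127 = 89
  Delta = -1 * 89 mod 127 = 38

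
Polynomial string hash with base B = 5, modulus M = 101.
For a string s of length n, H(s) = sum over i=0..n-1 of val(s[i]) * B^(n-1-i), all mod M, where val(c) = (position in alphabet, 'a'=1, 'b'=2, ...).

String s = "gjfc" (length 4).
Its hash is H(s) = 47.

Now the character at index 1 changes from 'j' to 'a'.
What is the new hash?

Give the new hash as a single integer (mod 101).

Answer: 24

Derivation:
val('j') = 10, val('a') = 1
Position k = 1, exponent = n-1-k = 2
B^2 mod M = 5^2 mod 101 = 25
Delta = (1 - 10) * 25 mod 101 = 78
New hash = (47 + 78) mod 101 = 24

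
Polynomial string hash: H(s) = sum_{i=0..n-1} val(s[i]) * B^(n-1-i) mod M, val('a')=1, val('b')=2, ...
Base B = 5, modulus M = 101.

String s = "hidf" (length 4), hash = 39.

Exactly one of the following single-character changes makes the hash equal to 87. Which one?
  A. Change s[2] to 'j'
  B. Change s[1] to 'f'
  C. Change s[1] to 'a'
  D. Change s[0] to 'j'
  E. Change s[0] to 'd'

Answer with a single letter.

Answer: D

Derivation:
Option A: s[2]='d'->'j', delta=(10-4)*5^1 mod 101 = 30, hash=39+30 mod 101 = 69
Option B: s[1]='i'->'f', delta=(6-9)*5^2 mod 101 = 26, hash=39+26 mod 101 = 65
Option C: s[1]='i'->'a', delta=(1-9)*5^2 mod 101 = 2, hash=39+2 mod 101 = 41
Option D: s[0]='h'->'j', delta=(10-8)*5^3 mod 101 = 48, hash=39+48 mod 101 = 87 <-- target
Option E: s[0]='h'->'d', delta=(4-8)*5^3 mod 101 = 5, hash=39+5 mod 101 = 44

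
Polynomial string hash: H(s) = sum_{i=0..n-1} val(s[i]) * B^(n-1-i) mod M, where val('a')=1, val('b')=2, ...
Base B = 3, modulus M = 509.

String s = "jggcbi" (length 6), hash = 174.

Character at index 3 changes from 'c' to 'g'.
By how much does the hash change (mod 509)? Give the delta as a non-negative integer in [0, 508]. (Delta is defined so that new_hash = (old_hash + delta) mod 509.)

Delta formula: (val(new) - val(old)) * B^(n-1-k) mod M
  val('g') - val('c') = 7 - 3 = 4
  B^(n-1-k) = 3^2 mod 509 = 9
  Delta = 4 * 9 mod 509 = 36

Answer: 36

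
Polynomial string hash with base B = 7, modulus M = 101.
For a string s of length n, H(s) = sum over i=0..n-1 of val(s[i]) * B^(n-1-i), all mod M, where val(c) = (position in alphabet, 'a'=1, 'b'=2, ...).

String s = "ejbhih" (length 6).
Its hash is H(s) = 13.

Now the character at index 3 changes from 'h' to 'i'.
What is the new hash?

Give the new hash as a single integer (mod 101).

Answer: 62

Derivation:
val('h') = 8, val('i') = 9
Position k = 3, exponent = n-1-k = 2
B^2 mod M = 7^2 mod 101 = 49
Delta = (9 - 8) * 49 mod 101 = 49
New hash = (13 + 49) mod 101 = 62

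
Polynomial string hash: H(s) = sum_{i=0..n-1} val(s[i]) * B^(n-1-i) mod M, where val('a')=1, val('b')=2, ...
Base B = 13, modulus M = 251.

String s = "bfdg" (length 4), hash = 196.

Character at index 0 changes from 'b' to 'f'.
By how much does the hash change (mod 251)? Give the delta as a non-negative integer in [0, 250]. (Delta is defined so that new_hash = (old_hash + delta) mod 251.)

Answer: 3

Derivation:
Delta formula: (val(new) - val(old)) * B^(n-1-k) mod M
  val('f') - val('b') = 6 - 2 = 4
  B^(n-1-k) = 13^3 mod 251 = 189
  Delta = 4 * 189 mod 251 = 3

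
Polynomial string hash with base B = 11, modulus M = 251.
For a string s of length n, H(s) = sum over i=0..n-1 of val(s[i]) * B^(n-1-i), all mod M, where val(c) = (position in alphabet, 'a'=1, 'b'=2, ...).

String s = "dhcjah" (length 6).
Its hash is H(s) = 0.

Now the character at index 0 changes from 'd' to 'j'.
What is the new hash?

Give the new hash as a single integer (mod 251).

val('d') = 4, val('j') = 10
Position k = 0, exponent = n-1-k = 5
B^5 mod M = 11^5 mod 251 = 160
Delta = (10 - 4) * 160 mod 251 = 207
New hash = (0 + 207) mod 251 = 207

Answer: 207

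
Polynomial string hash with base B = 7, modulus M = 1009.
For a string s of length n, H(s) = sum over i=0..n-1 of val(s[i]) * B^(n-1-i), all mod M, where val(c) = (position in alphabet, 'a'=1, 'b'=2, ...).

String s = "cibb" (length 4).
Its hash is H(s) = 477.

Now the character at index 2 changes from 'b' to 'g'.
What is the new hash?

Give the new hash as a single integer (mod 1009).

val('b') = 2, val('g') = 7
Position k = 2, exponent = n-1-k = 1
B^1 mod M = 7^1 mod 1009 = 7
Delta = (7 - 2) * 7 mod 1009 = 35
New hash = (477 + 35) mod 1009 = 512

Answer: 512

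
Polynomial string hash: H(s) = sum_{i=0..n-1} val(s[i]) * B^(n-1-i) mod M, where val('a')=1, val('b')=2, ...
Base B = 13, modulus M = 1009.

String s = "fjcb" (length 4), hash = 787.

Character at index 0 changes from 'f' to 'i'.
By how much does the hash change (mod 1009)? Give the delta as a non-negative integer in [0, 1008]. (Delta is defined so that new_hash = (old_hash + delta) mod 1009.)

Answer: 537

Derivation:
Delta formula: (val(new) - val(old)) * B^(n-1-k) mod M
  val('i') - val('f') = 9 - 6 = 3
  B^(n-1-k) = 13^3 mod 1009 = 179
  Delta = 3 * 179 mod 1009 = 537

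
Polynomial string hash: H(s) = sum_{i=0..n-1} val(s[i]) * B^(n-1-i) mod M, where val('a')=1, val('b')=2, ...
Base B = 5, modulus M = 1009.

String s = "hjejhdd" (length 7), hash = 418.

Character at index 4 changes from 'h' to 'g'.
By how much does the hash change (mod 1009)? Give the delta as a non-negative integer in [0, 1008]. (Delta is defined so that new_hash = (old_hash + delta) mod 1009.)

Answer: 984

Derivation:
Delta formula: (val(new) - val(old)) * B^(n-1-k) mod M
  val('g') - val('h') = 7 - 8 = -1
  B^(n-1-k) = 5^2 mod 1009 = 25
  Delta = -1 * 25 mod 1009 = 984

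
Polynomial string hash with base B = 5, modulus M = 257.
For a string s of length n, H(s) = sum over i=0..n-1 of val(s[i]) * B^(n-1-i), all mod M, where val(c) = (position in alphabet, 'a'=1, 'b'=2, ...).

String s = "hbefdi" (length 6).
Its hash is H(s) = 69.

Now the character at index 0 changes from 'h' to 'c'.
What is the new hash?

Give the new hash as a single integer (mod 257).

Answer: 121

Derivation:
val('h') = 8, val('c') = 3
Position k = 0, exponent = n-1-k = 5
B^5 mod M = 5^5 mod 257 = 41
Delta = (3 - 8) * 41 mod 257 = 52
New hash = (69 + 52) mod 257 = 121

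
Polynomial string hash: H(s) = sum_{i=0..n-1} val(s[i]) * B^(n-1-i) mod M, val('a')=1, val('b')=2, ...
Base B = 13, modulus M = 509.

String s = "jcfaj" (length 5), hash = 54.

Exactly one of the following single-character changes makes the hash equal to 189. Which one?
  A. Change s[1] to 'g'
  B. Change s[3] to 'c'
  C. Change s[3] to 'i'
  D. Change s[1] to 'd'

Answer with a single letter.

Option A: s[1]='c'->'g', delta=(7-3)*13^3 mod 509 = 135, hash=54+135 mod 509 = 189 <-- target
Option B: s[3]='a'->'c', delta=(3-1)*13^1 mod 509 = 26, hash=54+26 mod 509 = 80
Option C: s[3]='a'->'i', delta=(9-1)*13^1 mod 509 = 104, hash=54+104 mod 509 = 158
Option D: s[1]='c'->'d', delta=(4-3)*13^3 mod 509 = 161, hash=54+161 mod 509 = 215

Answer: A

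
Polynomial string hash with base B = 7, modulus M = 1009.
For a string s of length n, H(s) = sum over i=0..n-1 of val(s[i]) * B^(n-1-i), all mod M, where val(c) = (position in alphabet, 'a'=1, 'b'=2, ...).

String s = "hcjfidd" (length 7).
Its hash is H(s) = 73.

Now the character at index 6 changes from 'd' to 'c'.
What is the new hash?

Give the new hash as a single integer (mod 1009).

Answer: 72

Derivation:
val('d') = 4, val('c') = 3
Position k = 6, exponent = n-1-k = 0
B^0 mod M = 7^0 mod 1009 = 1
Delta = (3 - 4) * 1 mod 1009 = 1008
New hash = (73 + 1008) mod 1009 = 72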